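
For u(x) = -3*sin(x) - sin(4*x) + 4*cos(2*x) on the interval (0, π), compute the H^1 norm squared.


||u||_{H^1(0,π)}^2 = 80 + 115*π/2

u'(x) = -8*sin(2*x) - 3*cos(x) - 4*cos(4*x).
Expand u² and (u')² and integrate term by term on (0, π), using: for integers n ≥ 1, ∫_0^π sin²(nx) dx = ∫_0^π cos²(nx) dx = π/2; for n ≠ n', ∫_0^π sin(nx)sin(n'x) dx = ∫_0^π cos(nx)cos(n'x) dx = 0; and by product-to-sum, ∫_0^π sin(nx)cos(n'x) dx = ½∫_0^π [sin((n+n')x) + sin((n−n')x)] dx, which is 0 when n+n' is even and 2n/(n²−n'²) when n+n' is odd (it need not vanish on (0, π)).
  u² squared terms: (-1)²·∫sin(4x)² dx = 1·π/2 = π/2;  (-3)²·∫sin(x)² dx = 9·π/2 = 9*π/2;  (4)²·∫cos(2x)² dx = 16·π/2 = 8*π.
  u² cross terms: 2·(-1)·(-3)·∫sin(4x)·sin(x) dx = 6·(0) = 0;  2·(-1)·(4)·∫sin(4x)·cos(2x) dx = -8·(0) = 0;  2·(-3)·(4)·∫sin(x)·cos(2x) dx = -24·(-2/3) = 16.
  So ∫_0^π u² dx = π/2 + 9*π/2 + 8*π + 0 + 0 + 16 = 16 + 13*π.
  (u')² squared terms: (-8)²·∫sin(2x)² dx = 64·π/2 = 32*π;  (-4)²·∫cos(4x)² dx = 16·π/2 = 8*π;  (-3)²·∫cos(x)² dx = 9·π/2 = 9*π/2.
  (u')² cross terms: 2·(-8)·(-4)·∫sin(2x)·cos(4x) dx = 64·(0) = 0;  2·(-8)·(-3)·∫sin(2x)·cos(x) dx = 48·(4/3) = 64;  2·(-4)·(-3)·∫cos(4x)·cos(x) dx = 24·(0) = 0.
  So ∫_0^π (u')² dx = 32*π + 8*π + 9*π/2 + 0 + 64 + 0 = 64 + 89*π/2.
||u||_{H^1}^2 = (16 + 13*π) + (64 + 89*π/2) = 80 + 115*π/2.


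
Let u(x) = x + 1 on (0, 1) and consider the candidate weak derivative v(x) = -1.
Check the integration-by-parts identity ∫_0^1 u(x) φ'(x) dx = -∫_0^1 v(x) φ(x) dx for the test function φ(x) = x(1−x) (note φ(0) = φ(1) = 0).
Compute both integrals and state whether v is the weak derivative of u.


LHS = -1/6, RHS = 1/6. No, v is not the weak derivative of u.

u(x) = x + 1, classical derivative u'(x) = 1.
φ(x) = x(1−x), so φ'(x) = 1 - 2*x.
Note φ(0) = φ(1) = 0, so the boundary term u·φ vanishes.
LHS = ∫_0^1 u(x) φ'(x) dx = ∫_0^1 (-2*x^2 - x + 1) dx. Term by term:
  ∫_0^1 -2*x^2 dx = -2/3;  ∫_0^1 -x dx = -1/2;  ∫_0^1 1 dx = 1.
Sum: -2/3 − 1/2 + 1 = -1/6.
So LHS = -1/6.
∫_0^1 v(x) φ(x) dx = ∫_0^1 (x^2 - x) dx. Term by term:
  ∫_0^1 x^2 dx = 1/3;  ∫_0^1 -x dx = -1/2.
Sum: 1/3 − 1/2 = -1/6.
So RHS = -∫_0^1 v(x) φ(x) dx = 1/6.
LHS − RHS = -1/3 ≠ 0, so the identity fails.
(For a valid weak derivative the identity must hold for EVERY test function, in particular this one. The failure shows v is NOT the weak derivative of u.)
Correct weak derivative would be u'(x) = 1.


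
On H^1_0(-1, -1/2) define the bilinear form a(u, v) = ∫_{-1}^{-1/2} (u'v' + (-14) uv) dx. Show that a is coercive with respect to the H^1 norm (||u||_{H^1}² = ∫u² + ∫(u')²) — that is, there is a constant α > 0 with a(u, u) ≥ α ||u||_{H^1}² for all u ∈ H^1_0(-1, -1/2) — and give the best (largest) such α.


α = 2*(-7 + 2*π^2)/(1 + 4*π^2)

Coercivity of a(·,·) on H^1_0(-1, -1/2) means a(u, u) ≥ α ||u||_{H^1}² for every u ∈ H^1_0.
The interval has length L = 1/2, and Poincaré/coercivity depend only on L. Here a(u, u) = ∫(u')² + (-14)·∫u².
Here c = -14 < 0 with |c| < (π/L)² = 4*π^2, so coercivity still holds. The condition a(u,u) ≥ α||u||_{H^1}² reads (1−α)∫(u')² ≥ (α−c)∫u². Any admissible α is ≤ 1 (rapidly oscillating u have ∫u²/∫(u')² → 0), and α = 1 would force 0 ≥ (1−c)∫u², impossible since c < 1; so 1−α > 0. By the sharp Poincaré inequality on H^1_0 of an interval of length L, ∫(u')² ≥ (π/L)²∫u² with equality for the first sine mode sin(π(x−x₀)/L) (x₀ the left endpoint), so the inequality holds for all u iff (1−α)(π/L)² ≥ α − c, i.e. α ≤ ((π/L)² + c)/((π/L)² + 1) = (1 + c(L/π)²)/(1 + (L/π)²). (Direct route, valid since c ≤ 0: Poincaré gives c∫u² ≥ c(L/π)²∫(u')², so a(u,u) ≥ (1 + c(L/π)²)∫(u')², while ||u||_{H^1}² ≤ (1 + (L/π)²)∫(u')²; dividing yields the same α.) With (π/L)² = 4*π^2 and c = -14, the largest admissible constant is α = ((π/L)² + c)/((π/L)² + 1).
Simplifying, α = 2*(-7 + 2*π^2)/(1 + 4*π^2).


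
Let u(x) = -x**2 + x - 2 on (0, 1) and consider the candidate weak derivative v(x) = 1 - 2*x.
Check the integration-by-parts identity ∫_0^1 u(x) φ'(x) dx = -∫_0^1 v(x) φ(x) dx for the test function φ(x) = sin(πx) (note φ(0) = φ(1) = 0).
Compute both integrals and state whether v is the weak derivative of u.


LHS = 0, RHS = 0. Yes, v = u' weakly.

u(x) = -x**2 + x - 2, classical derivative u'(x) = 1 - 2*x.
φ(x) = sin(πx), so φ'(x) = π*cos(π*x).
Note φ(0) = φ(1) = 0, so the boundary term u·φ vanishes.
LHS = ∫_0^1 u(x) φ'(x) dx = ∫_0^1 (-π*x^2*cos(π*x) + π*x*cos(π*x) - 2*π*cos(π*x)) dx. Term by term:
  ∫_0^1 -2*π*cos(π*x) dx = 0;  ∫_0^1 π*x*cos(π*x) dx = -2/π;  ∫_0^1 -π*x^2*cos(π*x) dx = 2/π.
Sum: 0 − 2/π + 2/π = 0.
So LHS = 0.
∫_0^1 v(x) φ(x) dx = ∫_0^1 (-2*x*sin(π*x) + sin(π*x)) dx. Term by term:
  ∫_0^1 -2*x*sin(π*x) dx = -2/π;  ∫_0^1 sin(π*x) dx = 2/π.
Sum: -2/π + 2/π = 0.
So RHS = -∫_0^1 v(x) φ(x) dx = 0.
LHS = RHS, so the identity holds for this test φ.
Moreover u is smooth here and v(x) = u'(x) = 1 - 2*x pointwise, so the identity holds for every test function. Hence v is the weak derivative of u.


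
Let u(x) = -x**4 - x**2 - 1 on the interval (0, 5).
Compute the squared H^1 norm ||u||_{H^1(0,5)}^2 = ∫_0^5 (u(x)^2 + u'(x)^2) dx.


||u||_{H^1}^2 = 27092315/63

The H^1 norm (squared) on an interval (0, L) is
  ||u||_{H^1}^2 = ∫_0^L u(x)^2 dx + ∫_0^L u'(x)^2 dx.
Compute u'(x) = -4*x**3 - 2*x.
Then u(x)^2 = x**8 + 2*x**6 + 3*x**4 + 2*x**2 + 1 and u'(x)^2 = 16*x**6 + 16*x**4 + 4*x**2.
Integrate each monomial from 0 to 5 using ∫_0^5 c·x^n dx = c·5^(n+1)/(n+1):
  ∫_0^5 u(x)^2 dx = ∫_0^5 (x^8 + 2*x^6 + 3*x^4 + 2*x^2 + 1) dx. Term by term:
    ∫_0^5 x^8 dx = 1953125/9;  ∫_0^5 2*x^6 dx = 156250/7;  ∫_0^5 3*x^4 dx = 1875;
    ∫_0^5 2*x^2 dx = 250/3;  ∫_0^5 1 dx = 5.
  Sum: 1953125/9 + 156250/7 + 1875 + 250/3 + 5 = 15201815/63.
  ∫_0^5 u'(x)^2 dx = ∫_0^5 (16*x^6 + 16*x^4 + 4*x^2) dx. Term by term:
    ∫_0^5 16*x^6 dx = 1250000/7;  ∫_0^5 16*x^4 dx = 10000;  ∫_0^5 4*x^2 dx = 500/3.
  Sum: 1250000/7 + 10000 + 500/3 = 3963500/21.
Adding: ||u||_{H^1}^2 = 15201815/63 + 3963500/21 = 27092315/63.


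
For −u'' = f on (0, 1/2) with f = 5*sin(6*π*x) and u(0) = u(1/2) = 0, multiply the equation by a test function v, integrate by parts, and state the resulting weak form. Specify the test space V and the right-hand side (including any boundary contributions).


V = H^1_0(0, 1/2) (so v(0) = v(1/2) = 0); weak form: ∫_0^1/2 u'v' dx = ∫_0^1/2 (5*sin(6*π*x)) v dx for all v ∈ V.

Multiply both sides by a test function v and integrate from 0 to 1/2:
  ∫_0^1/2 −u''(x) v(x) dx = ∫_0^1/2 f(x) v(x) dx.
Integrate the LHS by parts once:
  ∫_0^1/2 −u'' v dx = −[u'(x) v(x)]_0^1/2 + ∫_0^1/2 u'(x) v'(x) dx.
Thus ∫_0^1/2 u'(x) v'(x) dx = ∫_0^1/2 f(x) v(x) dx + [u'(x) v(x)]_0^1/2.
Choose V so that boundary terms are either known or forced to vanish.
u is Dirichlet: u(0) = u(1/2) = 0. Let V = H^1_0(0, 1/2); then v(0) = v(1/2) = 0, and [u' v]_0^1/2 = 0.
Weak formulation: find u (satisfying any essential BC) such that ∫_0^1/2 u'(x) v'(x) dx = ∫_0^1/2 f v dx for all v ∈ V.
Substituting f(x) = 5*sin(6*π*x), the right-hand side is ∫_0^1/2 (5*sin(6*π*x)) v dx.


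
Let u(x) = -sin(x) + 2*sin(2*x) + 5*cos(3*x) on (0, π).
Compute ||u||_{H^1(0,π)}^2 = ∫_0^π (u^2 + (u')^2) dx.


||u||_{H^1(0,π)}^2 = -160 + 136*π

u'(x) = -15*sin(3*x) - cos(x) + 4*cos(2*x).
Expand u² and (u')² and integrate term by term on (0, π), using: for integers n ≥ 1, ∫_0^π sin²(nx) dx = ∫_0^π cos²(nx) dx = π/2; for n ≠ n', ∫_0^π sin(nx)sin(n'x) dx = ∫_0^π cos(nx)cos(n'x) dx = 0; and by product-to-sum, ∫_0^π sin(nx)cos(n'x) dx = ½∫_0^π [sin((n+n')x) + sin((n−n')x)] dx, which is 0 when n+n' is even and 2n/(n²−n'²) when n+n' is odd (it need not vanish on (0, π)).
  u² squared terms: (-1)²·∫sin(x)² dx = 1·π/2 = π/2;  (2)²·∫sin(2x)² dx = 4·π/2 = 2*π;  (5)²·∫cos(3x)² dx = 25·π/2 = 25*π/2.
  u² cross terms: 2·(-1)·(2)·∫sin(x)·sin(2x) dx = -4·(0) = 0;  2·(-1)·(5)·∫sin(x)·cos(3x) dx = -10·(0) = 0;  2·(2)·(5)·∫sin(2x)·cos(3x) dx = 20·(-4/5) = -16.
  So ∫_0^π u² dx = π/2 + 2*π + 25*π/2 + 0 + 0 − 16 = -16 + 15*π.
  (u')² squared terms: (-1)²·∫cos(x)² dx = 1·π/2 = π/2;  (-15)²·∫sin(3x)² dx = 225·π/2 = 225*π/2;  (4)²·∫cos(2x)² dx = 16·π/2 = 8*π.
  (u')² cross terms: 2·(-1)·(-15)·∫cos(x)·sin(3x) dx = 30·(0) = 0;  2·(-1)·(4)·∫cos(x)·cos(2x) dx = -8·(0) = 0;  2·(-15)·(4)·∫sin(3x)·cos(2x) dx = -120·(6/5) = -144.
  So ∫_0^π (u')² dx = π/2 + 225*π/2 + 8*π + 0 + 0 − 144 = -144 + 121*π.
||u||_{H^1}^2 = (-16 + 15*π) + (-144 + 121*π) = -160 + 136*π.


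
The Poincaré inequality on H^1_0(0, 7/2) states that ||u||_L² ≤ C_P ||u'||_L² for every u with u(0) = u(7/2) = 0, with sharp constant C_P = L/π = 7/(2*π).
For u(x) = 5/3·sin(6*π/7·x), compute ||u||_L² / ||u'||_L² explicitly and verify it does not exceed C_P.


||u||_L² / ||u'||_L² = 7/(6*π) < C_P = 7/(2*π).

u(x) = 5/3·sin(6*π/7·x), so u'(x) = 10*π*cos(6*π*x/7)/7.
Writing u(x) = A·sin(kπx/L) with A = 5/3 and k = 3, use ∫_0^L sin²(kπx/L) dx = L/2 and ∫_0^L cos²(kπx/L) dx = L/2.
u² = 25/9·sin²(6*π/7·x) and (u')² = 100*π^2/49·cos²(6*π/7·x), and each of sin², cos² integrates to L/2 = 7/4 over (0, 7/2).
∫_0^7/2 u² dx = 175/36, so ||u||_L² = 5*sqrt(7)/6.
∫_0^7/2 (u')² dx = 25*π^2/7, so ||u'||_L² = 5*sqrt(7)*π/7.
Ratio ||u||_L² / ||u'||_L² = 7/(6*π).
Sharp Poincaré constant on H^1_0(0, 7/2) is C_P = L/π = 7/(2*π), achieved by sin(2*π/7·x).
This is the k = 3 harmonic; the ratio L/(kπ) is strictly less than C_P = L/π, consistent with the sharp inequality ||u||_L² ≤ C_P ||u'||_L².


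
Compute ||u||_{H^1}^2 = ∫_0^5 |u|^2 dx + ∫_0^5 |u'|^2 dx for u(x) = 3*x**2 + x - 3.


||u||_{H^1}^2 = 44875/6

The H^1 norm (squared) on an interval (0, L) is
  ||u||_{H^1}^2 = ∫_0^L u(x)^2 dx + ∫_0^L u'(x)^2 dx.
Compute u'(x) = 6*x + 1.
Then u(x)^2 = 9*x**4 + 6*x**3 - 17*x**2 - 6*x + 9 and u'(x)^2 = 36*x**2 + 12*x + 1.
Integrate each monomial from 0 to 5 using ∫_0^5 c·x^n dx = c·5^(n+1)/(n+1):
  ∫_0^5 u(x)^2 dx = ∫_0^5 (9*x^4 + 6*x^3 - 17*x^2 - 6*x + 9) dx. Term by term:
    ∫_0^5 9*x^4 dx = 5625;  ∫_0^5 6*x^3 dx = 1875/2;  ∫_0^5 -17*x^2 dx = -2125/3;
    ∫_0^5 -6*x dx = -75;  ∫_0^5 9 dx = 45.
  Sum: 5625 + 1875/2 − 2125/3 − 75 + 45 = 34945/6.
  ∫_0^5 u'(x)^2 dx = ∫_0^5 (36*x^2 + 12*x + 1) dx. Term by term:
    ∫_0^5 36*x^2 dx = 1500;  ∫_0^5 12*x dx = 150;  ∫_0^5 1 dx = 5.
  Sum: 1500 + 150 + 5 = 1655.
Adding: ||u||_{H^1}^2 = 34945/6 + 1655 = 44875/6.


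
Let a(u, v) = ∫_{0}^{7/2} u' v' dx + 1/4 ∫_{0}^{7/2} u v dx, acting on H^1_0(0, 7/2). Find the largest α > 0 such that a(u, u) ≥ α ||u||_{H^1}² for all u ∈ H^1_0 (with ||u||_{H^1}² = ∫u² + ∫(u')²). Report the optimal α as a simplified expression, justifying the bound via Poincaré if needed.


α = (49 + 16*π^2)/(4*(4*π^2 + 49))

Coercivity of a(·,·) on H^1_0(0, 7/2) means a(u, u) ≥ α ||u||_{H^1}² for every u ∈ H^1_0.
The interval has length L = 7/2, and Poincaré/coercivity depend only on L. Here a(u, u) = ∫(u')² + (1/4)·∫u².
Here 0 < c = 1/4 < 1. The condition a(u,u) ≥ α||u||_{H^1}² reads (1−α)∫(u')² ≥ (α−c)∫u². Any admissible α is ≤ 1 (rapidly oscillating u have ∫u²/∫(u')² → 0), and α = 1 would force 0 ≥ (1−c)∫u², impossible since c < 1; so 1−α > 0. By the sharp Poincaré inequality on H^1_0 of an interval of length L, ∫(u')² ≥ (π/L)²∫u² with equality for the first sine mode sin(π(x−x₀)/L) (x₀ the left endpoint), so the inequality holds for all u iff (1−α)(π/L)² ≥ α − c, i.e. α ≤ ((π/L)² + c)/((π/L)² + 1) = (1 + c(L/π)²)/(1 + (L/π)²). With (π/L)² = 4*π^2/49 and c = 1/4, the largest admissible constant is α = ((π/L)² + c)/((π/L)² + 1).
Simplifying, α = (49 + 16*π^2)/(4*(4*π^2 + 49)).


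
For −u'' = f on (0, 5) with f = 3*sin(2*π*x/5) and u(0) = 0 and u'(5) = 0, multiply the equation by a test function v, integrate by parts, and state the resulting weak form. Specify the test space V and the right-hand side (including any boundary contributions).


V = {v ∈ H^1(0, 5) : v(0) = 0} (test functions vanish at x = 0 where u is specified); weak form: ∫_0^5 u'v' dx = ∫_0^5 (3*sin(2*π*x/5)) v dx for all v ∈ V.

Multiply both sides by a test function v and integrate from 0 to 5:
  ∫_0^5 −u''(x) v(x) dx = ∫_0^5 f(x) v(x) dx.
Integrate the LHS by parts once:
  ∫_0^5 −u'' v dx = −[u'(x) v(x)]_0^5 + ∫_0^5 u'(x) v'(x) dx.
Thus ∫_0^5 u'(x) v'(x) dx = ∫_0^5 f(x) v(x) dx + [u'(x) v(x)]_0^5.
Choose V so that boundary terms are either known or forced to vanish.
Mixed BC: u(0) = 0 (Dirichlet) and u'(5) = 0 (Neumann). Define V = {v ∈ H^1(0, 5) : v(0) = 0}. Then [u' v]_0^5 = u'(5)·v(5) − u'(0)·0 = 0.
Weak formulation: find u (satisfying any essential BC) such that ∫_0^5 u'(x) v'(x) dx = ∫_0^5 f v dx for all v ∈ V (Dirichlet at 0 absorbed into V; the Neumann datum at x = 5 is zero, so no boundary term remains).
Substituting f(x) = 3*sin(2*π*x/5), the right-hand side is ∫_0^5 (3*sin(2*π*x/5)) v dx.


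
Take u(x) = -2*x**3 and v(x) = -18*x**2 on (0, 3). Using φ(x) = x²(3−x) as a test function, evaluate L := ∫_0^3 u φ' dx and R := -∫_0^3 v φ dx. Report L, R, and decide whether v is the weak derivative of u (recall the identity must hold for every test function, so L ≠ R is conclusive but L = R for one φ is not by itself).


LHS = 729/5, RHS = 2187/5. No, v is not the weak derivative of u.

u(x) = -2*x**3, classical derivative u'(x) = -6*x**2.
φ(x) = x²(3−x), so φ'(x) = 3*x*(2 - x).
Note φ(0) = φ(3) = 0, so the boundary term u·φ vanishes.
LHS = ∫_0^3 u(x) φ'(x) dx = ∫_0^3 (6*x^5 - 12*x^4) dx. Term by term:
  ∫_0^3 6*x^5 dx = 729;  ∫_0^3 -12*x^4 dx = -2916/5.
Sum: 729 − 2916/5 = 729/5.
So LHS = 729/5.
∫_0^3 v(x) φ(x) dx = ∫_0^3 (18*x^5 - 54*x^4) dx. Term by term:
  ∫_0^3 18*x^5 dx = 2187;  ∫_0^3 -54*x^4 dx = -13122/5.
Sum: 2187 − 13122/5 = -2187/5.
So RHS = -∫_0^3 v(x) φ(x) dx = 2187/5.
LHS − RHS = -1458/5 ≠ 0, so the identity fails.
(For a valid weak derivative the identity must hold for EVERY test function, in particular this one. The failure shows v is NOT the weak derivative of u.)
Correct weak derivative would be u'(x) = -6*x**2.


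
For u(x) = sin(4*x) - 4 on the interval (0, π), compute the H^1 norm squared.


||u||_{H^1(0,π)}^2 = 49*π/2

u'(x) = 4*cos(4*x).
Expand u² and (u')² and integrate term by term on (0, π), using: for integers n ≥ 1, ∫_0^π sin²(nx) dx = ∫_0^π cos²(nx) dx = π/2; for n ≠ n', ∫_0^π sin(nx)sin(n'x) dx = ∫_0^π cos(nx)cos(n'x) dx = 0; and by product-to-sum, ∫_0^π sin(nx)cos(n'x) dx = ½∫_0^π [sin((n+n')x) + sin((n−n')x)] dx, which is 0 when n+n' is even and 2n/(n²−n'²) when n+n' is odd (it need not vanish on (0, π)). For the constant mode: ∫_0^π 1 dx = π, ∫_0^π cos(nx) dx = 0, ∫_0^π sin(nx) dx = (1−(−1)^n)/n.
  u² squared terms: (-4)²·∫1 dx = 16·π = 16*π;  (1)²·∫sin(4x)² dx = 1·π/2 = π/2.
  u² cross terms: 2·(-4)·(1)·∫1·sin(4x) dx = -8·(0) = 0.
  So ∫_0^π u² dx = 16*π + π/2 + 0 = 33*π/2.
  (u')² squared terms: (4)²·∫cos(4x)² dx = 16·π/2 = 8*π.
  So ∫_0^π (u')² dx = 8*π.
||u||_{H^1}^2 = (33*π/2) + (8*π) = 49*π/2.


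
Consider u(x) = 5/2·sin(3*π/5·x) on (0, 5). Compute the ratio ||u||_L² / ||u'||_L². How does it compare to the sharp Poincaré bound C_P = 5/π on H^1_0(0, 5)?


||u||_L² / ||u'||_L² = 5/(3*π) < C_P = 5/π.

u(x) = 5/2·sin(3*π/5·x), so u'(x) = 3*π*cos(3*π*x/5)/2.
Writing u(x) = A·sin(kπx/L) with A = 5/2 and k = 3, use ∫_0^L sin²(kπx/L) dx = L/2 and ∫_0^L cos²(kπx/L) dx = L/2.
u² = 25/4·sin²(3*π/5·x) and (u')² = 9*π^2/4·cos²(3*π/5·x), and each of sin², cos² integrates to L/2 = 5/2 over (0, 5).
∫_0^5 u² dx = 125/8, so ||u||_L² = 5*sqrt(10)/4.
∫_0^5 (u')² dx = 45*π^2/8, so ||u'||_L² = 3*sqrt(10)*π/4.
Ratio ||u||_L² / ||u'||_L² = 5/(3*π).
Sharp Poincaré constant on H^1_0(0, 5) is C_P = L/π = 5/π, achieved by sin(π/5·x).
This is the k = 3 harmonic; the ratio L/(kπ) is strictly less than C_P = L/π, consistent with the sharp inequality ||u||_L² ≤ C_P ||u'||_L².


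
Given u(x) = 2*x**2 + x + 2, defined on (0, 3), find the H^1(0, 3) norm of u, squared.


||u||_{H^1}^2 = 2847/5

The H^1 norm (squared) on an interval (0, L) is
  ||u||_{H^1}^2 = ∫_0^L u(x)^2 dx + ∫_0^L u'(x)^2 dx.
Compute u'(x) = 4*x + 1.
Then u(x)^2 = 4*x**4 + 4*x**3 + 9*x**2 + 4*x + 4 and u'(x)^2 = 16*x**2 + 8*x + 1.
Integrate each monomial from 0 to 3 using ∫_0^3 c·x^n dx = c·3^(n+1)/(n+1):
  ∫_0^3 u(x)^2 dx = ∫_0^3 (4*x^4 + 4*x^3 + 9*x^2 + 4*x + 4) dx. Term by term:
    ∫_0^3 4*x^4 dx = 972/5;  ∫_0^3 4*x^3 dx = 81;  ∫_0^3 9*x^2 dx = 81;
    ∫_0^3 4*x dx = 18;  ∫_0^3 4 dx = 12.
  Sum: 972/5 + 81 + 81 + 18 + 12 = 1932/5.
  ∫_0^3 u'(x)^2 dx = ∫_0^3 (16*x^2 + 8*x + 1) dx. Term by term:
    ∫_0^3 16*x^2 dx = 144;  ∫_0^3 8*x dx = 36;  ∫_0^3 1 dx = 3.
  Sum: 144 + 36 + 3 = 183.
Adding: ||u||_{H^1}^2 = 1932/5 + 183 = 2847/5.


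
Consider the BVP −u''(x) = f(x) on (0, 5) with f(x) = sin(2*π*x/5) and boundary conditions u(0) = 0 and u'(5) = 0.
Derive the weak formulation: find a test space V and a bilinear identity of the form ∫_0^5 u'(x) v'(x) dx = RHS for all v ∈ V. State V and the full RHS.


V = {v ∈ H^1(0, 5) : v(0) = 0} (test functions vanish at x = 0 where u is specified); weak form: ∫_0^5 u'v' dx = ∫_0^5 (sin(2*π*x/5)) v dx for all v ∈ V.

Multiply both sides by a test function v and integrate from 0 to 5:
  ∫_0^5 −u''(x) v(x) dx = ∫_0^5 f(x) v(x) dx.
Integrate the LHS by parts once:
  ∫_0^5 −u'' v dx = −[u'(x) v(x)]_0^5 + ∫_0^5 u'(x) v'(x) dx.
Thus ∫_0^5 u'(x) v'(x) dx = ∫_0^5 f(x) v(x) dx + [u'(x) v(x)]_0^5.
Choose V so that boundary terms are either known or forced to vanish.
Mixed BC: u(0) = 0 (Dirichlet) and u'(5) = 0 (Neumann). Define V = {v ∈ H^1(0, 5) : v(0) = 0}. Then [u' v]_0^5 = u'(5)·v(5) − u'(0)·0 = 0.
Weak formulation: find u (satisfying any essential BC) such that ∫_0^5 u'(x) v'(x) dx = ∫_0^5 f v dx for all v ∈ V (Dirichlet at 0 absorbed into V; the Neumann datum at x = 5 is zero, so no boundary term remains).
Substituting f(x) = sin(2*π*x/5), the right-hand side is ∫_0^5 (sin(2*π*x/5)) v dx.


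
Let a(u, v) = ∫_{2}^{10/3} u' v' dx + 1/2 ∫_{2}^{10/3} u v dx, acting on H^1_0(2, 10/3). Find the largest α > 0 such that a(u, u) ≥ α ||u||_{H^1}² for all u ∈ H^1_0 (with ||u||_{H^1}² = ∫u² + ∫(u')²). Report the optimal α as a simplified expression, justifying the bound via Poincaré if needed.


α = (8 + 9*π^2)/(16 + 9*π^2)

Coercivity of a(·,·) on H^1_0(2, 10/3) means a(u, u) ≥ α ||u||_{H^1}² for every u ∈ H^1_0.
The interval has length L = 4/3, and Poincaré/coercivity depend only on L. Here a(u, u) = ∫(u')² + (1/2)·∫u².
Here 0 < c = 1/2 < 1. The condition a(u,u) ≥ α||u||_{H^1}² reads (1−α)∫(u')² ≥ (α−c)∫u². Any admissible α is ≤ 1 (rapidly oscillating u have ∫u²/∫(u')² → 0), and α = 1 would force 0 ≥ (1−c)∫u², impossible since c < 1; so 1−α > 0. By the sharp Poincaré inequality on H^1_0 of an interval of length L, ∫(u')² ≥ (π/L)²∫u² with equality for the first sine mode sin(π(x−x₀)/L) (x₀ the left endpoint), so the inequality holds for all u iff (1−α)(π/L)² ≥ α − c, i.e. α ≤ ((π/L)² + c)/((π/L)² + 1) = (1 + c(L/π)²)/(1 + (L/π)²). With (π/L)² = 9*π^2/16 and c = 1/2, the largest admissible constant is α = ((π/L)² + c)/((π/L)² + 1).
Simplifying, α = (8 + 9*π^2)/(16 + 9*π^2).


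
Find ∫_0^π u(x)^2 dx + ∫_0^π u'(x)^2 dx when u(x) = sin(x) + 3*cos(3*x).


||u||_{H^1(0,π)}^2 = 46*π

u'(x) = -9*sin(3*x) + cos(x).
Expand u² and (u')² and integrate term by term on (0, π), using: for integers n ≥ 1, ∫_0^π sin²(nx) dx = ∫_0^π cos²(nx) dx = π/2; for n ≠ n', ∫_0^π sin(nx)sin(n'x) dx = ∫_0^π cos(nx)cos(n'x) dx = 0; and by product-to-sum, ∫_0^π sin(nx)cos(n'x) dx = ½∫_0^π [sin((n+n')x) + sin((n−n')x)] dx, which is 0 when n+n' is even and 2n/(n²−n'²) when n+n' is odd (it need not vanish on (0, π)).
  u² squared terms: (3)²·∫cos(3x)² dx = 9·π/2 = 9*π/2;  (1)²·∫sin(x)² dx = 1·π/2 = π/2.
  u² cross terms: 2·(3)·(1)·∫cos(3x)·sin(x) dx = 6·(0) = 0.
  So ∫_0^π u² dx = 9*π/2 + π/2 + 0 = 5*π.
  (u')² squared terms: (-9)²·∫sin(3x)² dx = 81·π/2 = 81*π/2;  (1)²·∫cos(x)² dx = 1·π/2 = π/2.
  (u')² cross terms: 2·(-9)·(1)·∫sin(3x)·cos(x) dx = -18·(0) = 0.
  So ∫_0^π (u')² dx = 81*π/2 + π/2 + 0 = 41*π.
||u||_{H^1}^2 = (5*π) + (41*π) = 46*π.


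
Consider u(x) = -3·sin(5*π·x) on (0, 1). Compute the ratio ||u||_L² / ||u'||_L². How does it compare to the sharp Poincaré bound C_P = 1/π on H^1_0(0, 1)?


||u||_L² / ||u'||_L² = 1/(5*π) < C_P = 1/π.

u(x) = -3·sin(5*π·x), so u'(x) = -15*π*cos(5*π*x).
Writing u(x) = A·sin(kπx/L) with A = -3 and k = 5, use ∫_0^L sin²(kπx/L) dx = L/2 and ∫_0^L cos²(kπx/L) dx = L/2.
u² = 9·sin²(5*π·x) and (u')² = 225*π^2·cos²(5*π·x), and each of sin², cos² integrates to L/2 = 1/2 over (0, 1).
∫_0^1 u² dx = 9/2, so ||u||_L² = 3*sqrt(2)/2.
∫_0^1 (u')² dx = 225*π^2/2, so ||u'||_L² = 15*sqrt(2)*π/2.
Ratio ||u||_L² / ||u'||_L² = 1/(5*π).
Sharp Poincaré constant on H^1_0(0, 1) is C_P = L/π = 1/π, achieved by sin(π·x).
This is the k = 5 harmonic; the ratio L/(kπ) is strictly less than C_P = L/π, consistent with the sharp inequality ||u||_L² ≤ C_P ||u'||_L².


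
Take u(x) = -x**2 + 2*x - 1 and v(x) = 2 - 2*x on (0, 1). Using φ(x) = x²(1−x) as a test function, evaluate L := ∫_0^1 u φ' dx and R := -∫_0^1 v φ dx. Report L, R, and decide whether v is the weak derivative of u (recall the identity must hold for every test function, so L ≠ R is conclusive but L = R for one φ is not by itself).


LHS = -1/15, RHS = -1/15. Yes, v = u' weakly.

u(x) = -x**2 + 2*x - 1, classical derivative u'(x) = 2 - 2*x.
φ(x) = x²(1−x), so φ'(x) = x*(2 - 3*x).
Note φ(0) = φ(1) = 0, so the boundary term u·φ vanishes.
LHS = ∫_0^1 u(x) φ'(x) dx = ∫_0^1 (3*x^4 - 8*x^3 + 7*x^2 - 2*x) dx. Term by term:
  ∫_0^1 3*x^4 dx = 3/5;  ∫_0^1 -8*x^3 dx = -2;  ∫_0^1 7*x^2 dx = 7/3;
  ∫_0^1 -2*x dx = -1.
Sum: 3/5 − 2 + 7/3 − 1 = -1/15.
So LHS = -1/15.
∫_0^1 v(x) φ(x) dx = ∫_0^1 (2*x^4 - 4*x^3 + 2*x^2) dx. Term by term:
  ∫_0^1 2*x^4 dx = 2/5;  ∫_0^1 -4*x^3 dx = -1;  ∫_0^1 2*x^2 dx = 2/3.
Sum: 2/5 − 1 + 2/3 = 1/15.
So RHS = -∫_0^1 v(x) φ(x) dx = -1/15.
LHS = RHS, so the identity holds for this test φ.
Moreover u is smooth here and v(x) = u'(x) = 2 - 2*x pointwise, so the identity holds for every test function. Hence v is the weak derivative of u.


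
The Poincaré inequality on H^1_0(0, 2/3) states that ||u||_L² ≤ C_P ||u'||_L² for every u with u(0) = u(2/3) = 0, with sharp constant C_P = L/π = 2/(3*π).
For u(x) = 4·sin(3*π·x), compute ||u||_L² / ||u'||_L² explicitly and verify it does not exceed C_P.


||u||_L² / ||u'||_L² = 1/(3*π) < C_P = 2/(3*π).

u(x) = 4·sin(3*π·x), so u'(x) = 12*π*cos(3*π*x).
Writing u(x) = A·sin(kπx/L) with A = 4 and k = 2, use ∫_0^L sin²(kπx/L) dx = L/2 and ∫_0^L cos²(kπx/L) dx = L/2.
u² = 16·sin²(3*π·x) and (u')² = 144*π^2·cos²(3*π·x), and each of sin², cos² integrates to L/2 = 1/3 over (0, 2/3).
∫_0^2/3 u² dx = 16/3, so ||u||_L² = 4*sqrt(3)/3.
∫_0^2/3 (u')² dx = 48*π^2, so ||u'||_L² = 4*sqrt(3)*π.
Ratio ||u||_L² / ||u'||_L² = 1/(3*π).
Sharp Poincaré constant on H^1_0(0, 2/3) is C_P = L/π = 2/(3*π), achieved by sin(3*π/2·x).
This is the k = 2 harmonic; the ratio L/(kπ) is strictly less than C_P = L/π, consistent with the sharp inequality ||u||_L² ≤ C_P ||u'||_L².


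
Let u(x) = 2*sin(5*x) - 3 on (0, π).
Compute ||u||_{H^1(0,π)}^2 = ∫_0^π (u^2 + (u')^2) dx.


||u||_{H^1(0,π)}^2 = -24/5 + 61*π

u'(x) = 10*cos(5*x).
Expand u² and (u')² and integrate term by term on (0, π), using: for integers n ≥ 1, ∫_0^π sin²(nx) dx = ∫_0^π cos²(nx) dx = π/2; for n ≠ n', ∫_0^π sin(nx)sin(n'x) dx = ∫_0^π cos(nx)cos(n'x) dx = 0; and by product-to-sum, ∫_0^π sin(nx)cos(n'x) dx = ½∫_0^π [sin((n+n')x) + sin((n−n')x)] dx, which is 0 when n+n' is even and 2n/(n²−n'²) when n+n' is odd (it need not vanish on (0, π)). For the constant mode: ∫_0^π 1 dx = π, ∫_0^π cos(nx) dx = 0, ∫_0^π sin(nx) dx = (1−(−1)^n)/n.
  u² squared terms: (-3)²·∫1 dx = 9·π = 9*π;  (2)²·∫sin(5x)² dx = 4·π/2 = 2*π.
  u² cross terms: 2·(-3)·(2)·∫1·sin(5x) dx = -12·(2/5) = -24/5.
  So ∫_0^π u² dx = 9*π + 2*π − 24/5 = -24/5 + 11*π.
  (u')² squared terms: (10)²·∫cos(5x)² dx = 100·π/2 = 50*π.
  So ∫_0^π (u')² dx = 50*π.
||u||_{H^1}^2 = (-24/5 + 11*π) + (50*π) = -24/5 + 61*π.


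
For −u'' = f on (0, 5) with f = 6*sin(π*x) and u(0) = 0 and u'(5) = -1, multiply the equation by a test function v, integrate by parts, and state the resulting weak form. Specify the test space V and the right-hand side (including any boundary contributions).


V = {v ∈ H^1(0, 5) : v(0) = 0} (test functions vanish at x = 0 where u is specified); weak form: ∫_0^5 u'v' dx = ∫_0^5 (6*sin(π*x)) v dx − v(5) for all v ∈ V.

Multiply both sides by a test function v and integrate from 0 to 5:
  ∫_0^5 −u''(x) v(x) dx = ∫_0^5 f(x) v(x) dx.
Integrate the LHS by parts once:
  ∫_0^5 −u'' v dx = −[u'(x) v(x)]_0^5 + ∫_0^5 u'(x) v'(x) dx.
Thus ∫_0^5 u'(x) v'(x) dx = ∫_0^5 f(x) v(x) dx + [u'(x) v(x)]_0^5.
Choose V so that boundary terms are either known or forced to vanish.
Mixed BC: u(0) = 0 (Dirichlet) and u'(5) = -1 (Neumann). Define V = {v ∈ H^1(0, 5) : v(0) = 0}. Then [u' v]_0^5 = u'(5)·v(5) − u'(0)·0 = − v(5).
Weak formulation: find u (satisfying any essential BC) such that ∫_0^5 u'(x) v'(x) dx = ∫_0^5 f v dx − v(5) for all v ∈ V (Dirichlet at 0 absorbed into V; Neumann datum at x = 5 contributes the boundary term).
Substituting f(x) = 6*sin(π*x), the right-hand side is ∫_0^5 (6*sin(π*x)) v dx − v(5).


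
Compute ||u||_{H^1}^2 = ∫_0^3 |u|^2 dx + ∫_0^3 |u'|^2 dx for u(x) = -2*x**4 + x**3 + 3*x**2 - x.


||u||_{H^1}^2 = 102765/7

The H^1 norm (squared) on an interval (0, L) is
  ||u||_{H^1}^2 = ∫_0^L u(x)^2 dx + ∫_0^L u'(x)^2 dx.
Compute u'(x) = -8*x**3 + 3*x**2 + 6*x - 1.
Then u(x)^2 = 4*x**8 - 4*x**7 - 11*x**6 + 10*x**5 + 7*x**4 - 6*x**3 + x**2 and u'(x)^2 = 64*x**6 - 48*x**5 - 87*x**4 + 52*x**3 + 30*x**2 - 12*x + 1.
Integrate each monomial from 0 to 3 using ∫_0^3 c·x^n dx = c·3^(n+1)/(n+1):
  ∫_0^3 u(x)^2 dx = ∫_0^3 (4*x^8 - 4*x^7 - 11*x^6 + 10*x^5 + 7*x^4 - 6*x^3 + x^2) dx. Term by term:
    ∫_0^3 4*x^8 dx = 8748;  ∫_0^3 -4*x^7 dx = -6561/2;  ∫_0^3 -11*x^6 dx = -24057/7;
    ∫_0^3 10*x^5 dx = 1215;  ∫_0^3 7*x^4 dx = 1701/5;  ∫_0^3 -6*x^3 dx = -243/2;
    ∫_0^3 x^2 dx = 9.
  Sum: 8748 − 6561/2 − 24057/7 + 1215 + 1701/5 − 243/2 + 9 = 121572/35.
  ∫_0^3 u'(x)^2 dx = ∫_0^3 (64*x^6 - 48*x^5 - 87*x^4 + 52*x^3 + 30*x^2 - 12*x + 1) dx. Term by term:
    ∫_0^3 64*x^6 dx = 139968/7;  ∫_0^3 -48*x^5 dx = -5832;  ∫_0^3 -87*x^4 dx = -21141/5;
    ∫_0^3 52*x^3 dx = 1053;  ∫_0^3 30*x^2 dx = 270;  ∫_0^3 -12*x dx = -54;
    ∫_0^3 1 dx = 3.
  Sum: 139968/7 − 5832 − 21141/5 + 1053 + 270 − 54 + 3 = 392253/35.
Adding: ||u||_{H^1}^2 = 121572/35 + 392253/35 = 102765/7.


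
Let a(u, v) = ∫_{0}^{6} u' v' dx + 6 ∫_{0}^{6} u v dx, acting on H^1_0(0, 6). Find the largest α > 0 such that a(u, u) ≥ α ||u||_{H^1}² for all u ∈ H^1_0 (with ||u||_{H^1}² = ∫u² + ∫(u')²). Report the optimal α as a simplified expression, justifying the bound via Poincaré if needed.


α = 1

Coercivity of a(·,·) on H^1_0(0, 6) means a(u, u) ≥ α ||u||_{H^1}² for every u ∈ H^1_0.
The interval has length L = 6, and Poincaré/coercivity depend only on L. Here a(u, u) = ∫(u')² + (6)·∫u².
Here c = 6 ≥ 1, so a(u,u) = ∫(u')² + c∫u² ≥ ∫(u')² + ∫u² = ||u||_{H^1}², i.e. α = 1 works. No larger α is possible: a(u,u) ≥ α||u||_{H^1}² means (1−α)∫(u')² ≥ (α−c)∫u², and for the modes u_n = sin(nπ(x−x₀)/L) (x₀ the left endpoint) one has ∫u_n²/∫(u_n')² = (L/(nπ))² → 0, so a(u_n,u_n)/||u_n||_{H^1}² → 1. Hence the optimal constant is α = 1.
Therefore α = 1.


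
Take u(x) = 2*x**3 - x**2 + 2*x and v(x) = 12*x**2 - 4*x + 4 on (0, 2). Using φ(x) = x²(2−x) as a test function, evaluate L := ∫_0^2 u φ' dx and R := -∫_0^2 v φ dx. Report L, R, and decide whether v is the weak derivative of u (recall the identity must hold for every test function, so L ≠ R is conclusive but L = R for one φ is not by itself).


LHS = -184/15, RHS = -368/15. No, v is not the weak derivative of u.

u(x) = 2*x**3 - x**2 + 2*x, classical derivative u'(x) = 6*x**2 - 2*x + 2.
φ(x) = x²(2−x), so φ'(x) = x*(4 - 3*x).
Note φ(0) = φ(2) = 0, so the boundary term u·φ vanishes.
LHS = ∫_0^2 u(x) φ'(x) dx = ∫_0^2 (-6*x^5 + 11*x^4 - 10*x^3 + 8*x^2) dx. Term by term:
  ∫_0^2 -6*x^5 dx = -64;  ∫_0^2 11*x^4 dx = 352/5;  ∫_0^2 -10*x^3 dx = -40;
  ∫_0^2 8*x^2 dx = 64/3.
Sum: -64 + 352/5 − 40 + 64/3 = -184/15.
So LHS = -184/15.
∫_0^2 v(x) φ(x) dx = ∫_0^2 (-12*x^5 + 28*x^4 - 12*x^3 + 8*x^2) dx. Term by term:
  ∫_0^2 -12*x^5 dx = -128;  ∫_0^2 28*x^4 dx = 896/5;  ∫_0^2 -12*x^3 dx = -48;
  ∫_0^2 8*x^2 dx = 64/3.
Sum: -128 + 896/5 − 48 + 64/3 = 368/15.
So RHS = -∫_0^2 v(x) φ(x) dx = -368/15.
LHS − RHS = 184/15 ≠ 0, so the identity fails.
(For a valid weak derivative the identity must hold for EVERY test function, in particular this one. The failure shows v is NOT the weak derivative of u.)
Correct weak derivative would be u'(x) = 6*x**2 - 2*x + 2.


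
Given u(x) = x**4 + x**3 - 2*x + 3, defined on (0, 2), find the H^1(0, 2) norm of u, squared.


||u||_{H^1}^2 = 206686/315

The H^1 norm (squared) on an interval (0, L) is
  ||u||_{H^1}^2 = ∫_0^L u(x)^2 dx + ∫_0^L u'(x)^2 dx.
Compute u'(x) = 4*x**3 + 3*x**2 - 2.
Then u(x)^2 = x**8 + 2*x**7 + x**6 - 4*x**5 + 2*x**4 + 6*x**3 + 4*x**2 - 12*x + 9 and u'(x)^2 = 16*x**6 + 24*x**5 + 9*x**4 - 16*x**3 - 12*x**2 + 4.
Integrate each monomial from 0 to 2 using ∫_0^2 c·x^n dx = c·2^(n+1)/(n+1):
  ∫_0^2 u(x)^2 dx = ∫_0^2 (x^8 + 2*x^7 + x^6 - 4*x^5 + 2*x^4 + 6*x^3 + 4*x^2 - 12*x + 9) dx. Term by term:
    ∫_0^2 x^8 dx = 512/9;  ∫_0^2 2*x^7 dx = 64;  ∫_0^2 x^6 dx = 128/7;
    ∫_0^2 -4*x^5 dx = -128/3;  ∫_0^2 2*x^4 dx = 64/5;  ∫_0^2 6*x^3 dx = 24;
    ∫_0^2 4*x^2 dx = 32/3;  ∫_0^2 -12*x dx = -24;  ∫_0^2 9 dx = 18.
  Sum: 512/9 + 64 + 128/7 − 128/3 + 64/5 + 24 + 32/3 − 24 + 18 = 43462/315.
  ∫_0^2 u'(x)^2 dx = ∫_0^2 (16*x^6 + 24*x^5 + 9*x^4 - 16*x^3 - 12*x^2 + 4) dx. Term by term:
    ∫_0^2 16*x^6 dx = 2048/7;  ∫_0^2 24*x^5 dx = 256;  ∫_0^2 9*x^4 dx = 288/5;
    ∫_0^2 -16*x^3 dx = -64;  ∫_0^2 -12*x^2 dx = -32;  ∫_0^2 4 dx = 8.
  Sum: 2048/7 + 256 + 288/5 − 64 − 32 + 8 = 18136/35.
Adding: ||u||_{H^1}^2 = 43462/315 + 18136/35 = 206686/315.


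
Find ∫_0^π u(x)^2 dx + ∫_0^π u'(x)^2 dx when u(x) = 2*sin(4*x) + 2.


||u||_{H^1(0,π)}^2 = 38*π

u'(x) = 8*cos(4*x).
Expand u² and (u')² and integrate term by term on (0, π), using: for integers n ≥ 1, ∫_0^π sin²(nx) dx = ∫_0^π cos²(nx) dx = π/2; for n ≠ n', ∫_0^π sin(nx)sin(n'x) dx = ∫_0^π cos(nx)cos(n'x) dx = 0; and by product-to-sum, ∫_0^π sin(nx)cos(n'x) dx = ½∫_0^π [sin((n+n')x) + sin((n−n')x)] dx, which is 0 when n+n' is even and 2n/(n²−n'²) when n+n' is odd (it need not vanish on (0, π)). For the constant mode: ∫_0^π 1 dx = π, ∫_0^π cos(nx) dx = 0, ∫_0^π sin(nx) dx = (1−(−1)^n)/n.
  u² squared terms: (2)²·∫1 dx = 4·π = 4*π;  (2)²·∫sin(4x)² dx = 4·π/2 = 2*π.
  u² cross terms: 2·(2)·(2)·∫1·sin(4x) dx = 8·(0) = 0.
  So ∫_0^π u² dx = 4*π + 2*π + 0 = 6*π.
  (u')² squared terms: (8)²·∫cos(4x)² dx = 64·π/2 = 32*π.
  So ∫_0^π (u')² dx = 32*π.
||u||_{H^1}^2 = (6*π) + (32*π) = 38*π.


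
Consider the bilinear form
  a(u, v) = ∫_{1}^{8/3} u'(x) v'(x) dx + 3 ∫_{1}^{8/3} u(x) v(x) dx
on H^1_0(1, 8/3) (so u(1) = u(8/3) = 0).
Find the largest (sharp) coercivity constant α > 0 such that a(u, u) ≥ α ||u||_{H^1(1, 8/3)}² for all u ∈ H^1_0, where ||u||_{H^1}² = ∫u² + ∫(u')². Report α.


α = 1

Coercivity of a(·,·) on H^1_0(1, 8/3) means a(u, u) ≥ α ||u||_{H^1}² for every u ∈ H^1_0.
The interval has length L = 5/3, and Poincaré/coercivity depend only on L. Here a(u, u) = ∫(u')² + (3)·∫u².
Here c = 3 ≥ 1, so a(u,u) = ∫(u')² + c∫u² ≥ ∫(u')² + ∫u² = ||u||_{H^1}², i.e. α = 1 works. No larger α is possible: a(u,u) ≥ α||u||_{H^1}² means (1−α)∫(u')² ≥ (α−c)∫u², and for the modes u_n = sin(nπ(x−x₀)/L) (x₀ the left endpoint) one has ∫u_n²/∫(u_n')² = (L/(nπ))² → 0, so a(u_n,u_n)/||u_n||_{H^1}² → 1. Hence the optimal constant is α = 1.
Therefore α = 1.


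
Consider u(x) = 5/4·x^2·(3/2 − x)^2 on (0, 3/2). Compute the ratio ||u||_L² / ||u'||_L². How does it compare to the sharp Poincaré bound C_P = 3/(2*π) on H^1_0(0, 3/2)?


||u||_L² / ||u'||_L² = sqrt(3)/4 < C_P = 3/(2*π).

u(x) = 5/4·x^2·(3/2 − x)^2, so u'(x) = 5*x*(2*x - 3)*(4*x - 3)/8.
u(x) = 5/4·x^2·(3/2 − x)^2 vanishes at x = 0 and x = 3/2, so u ∈ H^1_0(0, 3/2). Differentiate via the product rule and integrate the resulting polynomials term by term.
  ∫_0^3/2 u² dx = ∫_0^3/2 (25*x^8/16 - 75*x^7/8 + 675*x^6/32 - 675*x^5/32 + 2025*x^4/256) dx. Term by term:
    ∫_0^3/2 25*x^8/16 dx = 54675/8192;  ∫_0^3/2 -75*x^7/8 dx = -492075/16384;  ∫_0^3/2 675*x^6/32 dx = 1476225/28672;
    ∫_0^3/2 -675*x^5/32 dx = -164025/4096;  ∫_0^3/2 2025*x^4/256 dx = 98415/8192.
  Sum: 54675/8192 − 492075/16384 + 1476225/28672 − 164025/4096 + 98415/8192 = 10935/114688.
  ∫_0^3/2 (u')² dx = ∫_0^3/2 (25*x^6 - 225*x^5/2 + 2925*x^4/16 - 2025*x^3/16 + 2025*x^2/64) dx. Term by term:
    ∫_0^3/2 25*x^6 dx = 54675/896;  ∫_0^3/2 -225*x^5/2 dx = -54675/256;  ∫_0^3/2 2925*x^4/16 dx = 142155/512;
    ∫_0^3/2 -2025*x^3/16 dx = -164025/1024;  ∫_0^3/2 2025*x^2/64 dx = 18225/512.
  Sum: 54675/896 − 54675/256 + 142155/512 − 164025/1024 + 18225/512 = 3645/7168.
∫_0^3/2 u² dx = 10935/114688, so ||u||_L² = 27*sqrt(105)/896.
∫_0^3/2 (u')² dx = 3645/7168, so ||u'||_L² = 27*sqrt(35)/224.
Ratio ||u||_L² / ||u'||_L² = sqrt(3)/4.
Sharp Poincaré constant on H^1_0(0, 3/2) is C_P = L/π = 3/(2*π), achieved by sin(2*π/3·x).
A polynomial bump cannot attain the sharp Poincaré constant (only the first sine eigenfunction does), so the ratio is strictly less than C_P, consistent with ||u||_L² ≤ C_P ||u'||_L².


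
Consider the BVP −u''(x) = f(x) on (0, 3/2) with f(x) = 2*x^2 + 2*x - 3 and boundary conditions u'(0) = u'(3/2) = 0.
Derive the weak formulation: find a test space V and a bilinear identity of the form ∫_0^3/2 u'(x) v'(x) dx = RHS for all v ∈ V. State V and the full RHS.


V = H^1(0, 3/2) (no boundary constraint on v; u is determined up to an additive constant); weak form: ∫_0^3/2 u'v' dx = ∫_0^3/2 (2*x^2 + 2*x - 3) v dx for all v ∈ V.

Multiply both sides by a test function v and integrate from 0 to 3/2:
  ∫_0^3/2 −u''(x) v(x) dx = ∫_0^3/2 f(x) v(x) dx.
Integrate the LHS by parts once:
  ∫_0^3/2 −u'' v dx = −[u'(x) v(x)]_0^3/2 + ∫_0^3/2 u'(x) v'(x) dx.
Thus ∫_0^3/2 u'(x) v'(x) dx = ∫_0^3/2 f(x) v(x) dx + [u'(x) v(x)]_0^3/2.
Choose V so that boundary terms are either known or forced to vanish.
u has homogeneous Neumann: u'(0) = u'(3/2) = 0. So [u' v]_0^3/2 = 0·v(3/2) − 0·v(0) = 0 for any v; take V = H^1(0, 3/2).
Weak formulation: find u (satisfying any essential BC) such that ∫_0^3/2 u'(x) v'(x) dx = ∫_0^3/2 f v dx for all v ∈ V (homogeneous Neumann, so boundary terms vanish).
Substituting f(x) = 2*x^2 + 2*x - 3, the right-hand side is ∫_0^3/2 (2*x^2 + 2*x - 3) v dx.
Compatibility check (pure Neumann): taking v ≡ 1 ∈ V gives 0 = ∫_0^3/2 f dx + (0) − (0), i.e. ∫_0^3/2 f dx must equal u'(0) − u'(3/2) = 0. Indeed ∫_0^3/2 (2*x^2 + 2*x - 3) dx = 0, so the data are compatible. The solution is then unique only up to an additive constant (fix it e.g. by requiring ∫_0^3/2 u dx = 0).


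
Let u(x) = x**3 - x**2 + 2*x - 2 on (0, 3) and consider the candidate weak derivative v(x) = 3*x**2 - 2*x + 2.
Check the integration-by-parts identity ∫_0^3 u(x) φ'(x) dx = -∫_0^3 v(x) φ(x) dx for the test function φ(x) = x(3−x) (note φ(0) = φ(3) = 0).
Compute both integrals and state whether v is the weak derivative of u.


LHS = -639/20, RHS = -639/20. Yes, v = u' weakly.

u(x) = x**3 - x**2 + 2*x - 2, classical derivative u'(x) = 3*x**2 - 2*x + 2.
φ(x) = x(3−x), so φ'(x) = 3 - 2*x.
Note φ(0) = φ(3) = 0, so the boundary term u·φ vanishes.
LHS = ∫_0^3 u(x) φ'(x) dx = ∫_0^3 (-2*x^4 + 5*x^3 - 7*x^2 + 10*x - 6) dx. Term by term:
  ∫_0^3 -2*x^4 dx = -486/5;  ∫_0^3 5*x^3 dx = 405/4;  ∫_0^3 -7*x^2 dx = -63;
  ∫_0^3 10*x dx = 45;  ∫_0^3 -6 dx = -18.
Sum: -486/5 + 405/4 − 63 + 45 − 18 = -639/20.
So LHS = -639/20.
∫_0^3 v(x) φ(x) dx = ∫_0^3 (-3*x^4 + 11*x^3 - 8*x^2 + 6*x) dx. Term by term:
  ∫_0^3 -3*x^4 dx = -729/5;  ∫_0^3 11*x^3 dx = 891/4;  ∫_0^3 -8*x^2 dx = -72;
  ∫_0^3 6*x dx = 27.
Sum: -729/5 + 891/4 − 72 + 27 = 639/20.
So RHS = -∫_0^3 v(x) φ(x) dx = -639/20.
LHS = RHS, so the identity holds for this test φ.
Moreover u is smooth here and v(x) = u'(x) = 3*x**2 - 2*x + 2 pointwise, so the identity holds for every test function. Hence v is the weak derivative of u.


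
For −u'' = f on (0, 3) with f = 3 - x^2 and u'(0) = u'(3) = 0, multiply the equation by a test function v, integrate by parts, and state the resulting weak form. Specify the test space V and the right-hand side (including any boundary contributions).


V = H^1(0, 3) (no boundary constraint on v; u is determined up to an additive constant); weak form: ∫_0^3 u'v' dx = ∫_0^3 (3 - x^2) v dx for all v ∈ V.

Multiply both sides by a test function v and integrate from 0 to 3:
  ∫_0^3 −u''(x) v(x) dx = ∫_0^3 f(x) v(x) dx.
Integrate the LHS by parts once:
  ∫_0^3 −u'' v dx = −[u'(x) v(x)]_0^3 + ∫_0^3 u'(x) v'(x) dx.
Thus ∫_0^3 u'(x) v'(x) dx = ∫_0^3 f(x) v(x) dx + [u'(x) v(x)]_0^3.
Choose V so that boundary terms are either known or forced to vanish.
u has homogeneous Neumann: u'(0) = u'(3) = 0. So [u' v]_0^3 = 0·v(3) − 0·v(0) = 0 for any v; take V = H^1(0, 3).
Weak formulation: find u (satisfying any essential BC) such that ∫_0^3 u'(x) v'(x) dx = ∫_0^3 f v dx for all v ∈ V (homogeneous Neumann, so boundary terms vanish).
Substituting f(x) = 3 - x^2, the right-hand side is ∫_0^3 (3 - x^2) v dx.
Compatibility check (pure Neumann): taking v ≡ 1 ∈ V gives 0 = ∫_0^3 f dx + (0) − (0), i.e. ∫_0^3 f dx must equal u'(0) − u'(3) = 0. Indeed ∫_0^3 (3 - x^2) dx = 0, so the data are compatible. The solution is then unique only up to an additive constant (fix it e.g. by requiring ∫_0^3 u dx = 0).


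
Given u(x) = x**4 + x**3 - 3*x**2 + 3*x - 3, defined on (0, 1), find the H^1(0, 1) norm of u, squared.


||u||_{H^1}^2 = 2251/252

The H^1 norm (squared) on an interval (0, L) is
  ||u||_{H^1}^2 = ∫_0^L u(x)^2 dx + ∫_0^L u'(x)^2 dx.
Compute u'(x) = 4*x**3 + 3*x**2 - 6*x + 3.
Then u(x)^2 = x**8 + 2*x**7 - 5*x**6 + 9*x**4 - 24*x**3 + 27*x**2 - 18*x + 9 and u'(x)^2 = 16*x**6 + 24*x**5 - 39*x**4 - 12*x**3 + 54*x**2 - 36*x + 9.
Integrate each monomial from 0 to 1 using ∫_0^1 c·x^n dx = c·1^(n+1)/(n+1):
  ∫_0^1 u(x)^2 dx = ∫_0^1 (x^8 + 2*x^7 - 5*x^6 + 9*x^4 - 24*x^3 + 27*x^2 - 18*x + 9) dx. Term by term:
    ∫_0^1 x^8 dx = 1/9;  ∫_0^1 2*x^7 dx = 1/4;  ∫_0^1 -5*x^6 dx = -5/7;
    ∫_0^1 9*x^4 dx = 9/5;  ∫_0^1 -24*x^3 dx = -6;  ∫_0^1 27*x^2 dx = 9;
    ∫_0^1 -18*x dx = -9;  ∫_0^1 9 dx = 9.
  Sum: 1/9 + 1/4 − 5/7 + 9/5 − 6 + 9 − 9 + 9 = 5603/1260.
  ∫_0^1 u'(x)^2 dx = ∫_0^1 (16*x^6 + 24*x^5 - 39*x^4 - 12*x^3 + 54*x^2 - 36*x + 9) dx. Term by term:
    ∫_0^1 16*x^6 dx = 16/7;  ∫_0^1 24*x^5 dx = 4;  ∫_0^1 -39*x^4 dx = -39/5;
    ∫_0^1 -12*x^3 dx = -3;  ∫_0^1 54*x^2 dx = 18;  ∫_0^1 -36*x dx = -18;
    ∫_0^1 9 dx = 9.
  Sum: 16/7 + 4 − 39/5 − 3 + 18 − 18 + 9 = 157/35.
Adding: ||u||_{H^1}^2 = 5603/1260 + 157/35 = 2251/252.
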